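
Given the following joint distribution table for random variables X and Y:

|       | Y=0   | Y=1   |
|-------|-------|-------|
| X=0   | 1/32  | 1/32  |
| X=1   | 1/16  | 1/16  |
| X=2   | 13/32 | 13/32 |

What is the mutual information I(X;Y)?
Marginal P(X) (row sums):
  P(X=0) = 1/32 + 1/32 = 1/16
  P(X=1) = 1/16 + 1/16 = 1/8
  P(X=2) = 13/32 + 13/32 = 13/16
Marginal P(Y) (column sums):
  P(Y=0) = 1/32 + 1/16 + 13/32 = 1/2
  P(Y=1) = 1/32 + 1/16 + 13/32 = 1/2

H(X) = -[(1/16)·log₂(1/16) + (1/8)·log₂(1/8) + (13/16)·log₂(13/16)]
  = 0.2500 + 0.3750 + 0.2434
  = 0.8684 bits
H(Y) = -[(1/2)·log₂(1/2) + (1/2)·log₂(1/2)]
  = 0.5000 + 0.5000
  = 1.0000 bits
H(X,Y) = -[(1/32)·log₂(1/32) + (1/32)·log₂(1/32) + (1/16)·log₂(1/16) + (1/16)·log₂(1/16) + (13/32)·log₂(13/32) + (13/32)·log₂(13/32)]
  = 0.1563 + 0.1563 + 0.2500 + 0.2500 + 0.5279 + 0.5279
  = 1.8684 bits

I(X;Y) = H(X) + H(Y) - H(X,Y)
  = 0.8684 + 1.0000 - 1.8684
  = 0.0000 bits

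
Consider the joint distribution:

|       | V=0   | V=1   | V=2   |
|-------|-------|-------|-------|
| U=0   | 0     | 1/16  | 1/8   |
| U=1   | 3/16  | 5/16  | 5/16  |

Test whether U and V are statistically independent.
Marginal P(U) (row sums):
  P(U=0) = 0 + 1/16 + 1/8 = 3/16
  P(U=1) = 3/16 + 5/16 + 5/16 = 13/16
Marginal P(V) (column sums):
  P(V=0) = 0 + 3/16 = 3/16
  P(V=1) = 1/16 + 5/16 = 3/8
  P(V=2) = 1/8 + 5/16 = 7/16

U and V are independent iff P(U=i,V=j) = P(U=i)·P(V=j) for every cell.
  P(U=0)·P(V=0) = 3/16 × 3/16 = 9/256, but P(U=0,V=0) = 0 ✗

No, U and V are not independent. Quantitatively, I(U;V) > 0:

H(U) = -[(3/16)·log₂(3/16) + (13/16)·log₂(13/16)]
  = 0.4528 + 0.2434
  = 0.6962 bits
H(V) = -[(3/16)·log₂(3/16) + (3/8)·log₂(3/8) + (7/16)·log₂(7/16)]
  = 0.4528 + 0.5306 + 0.5218
  = 1.5052 bits
H(U,V) = -[(1/16)·log₂(1/16) + (1/8)·log₂(1/8) + (3/16)·log₂(3/16) + (5/16)·log₂(5/16) + (5/16)·log₂(5/16)]
  = 0.2500 + 0.3750 + 0.4528 + 0.5244 + 0.5244
  = 2.1266 bits
I(U;V) = H(U) + H(V) - H(U,V) = 0.6962 + 1.5052 - 2.1266 = 0.0748 bits > 0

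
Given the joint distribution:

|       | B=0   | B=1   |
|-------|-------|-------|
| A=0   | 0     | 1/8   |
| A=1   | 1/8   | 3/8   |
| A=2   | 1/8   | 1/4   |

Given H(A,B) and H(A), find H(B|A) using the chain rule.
From the chain rule: H(A,B) = H(A) + H(B|A)
Therefore: H(B|A) = H(A,B) - H(A)

H(A,B) = -[(1/8)·log₂(1/8) + (1/8)·log₂(1/8) + (3/8)·log₂(3/8) + (1/8)·log₂(1/8) + (1/4)·log₂(1/4)]
  = 0.3750 + 0.3750 + 0.5306 + 0.3750 + 0.5000
  = 2.1556 bits
Marginal P(A) (row sums):
  P(A=0) = 0 + 1/8 = 1/8
  P(A=1) = 1/8 + 3/8 = 1/2
  P(A=2) = 1/8 + 1/4 = 3/8
H(A) = -[(1/8)·log₂(1/8) + (1/2)·log₂(1/2) + (3/8)·log₂(3/8)]
  = 0.3750 + 0.5000 + 0.5306
  = 1.4056 bits

H(B|A) = 2.1556 - 1.4056 = 0.7500 bits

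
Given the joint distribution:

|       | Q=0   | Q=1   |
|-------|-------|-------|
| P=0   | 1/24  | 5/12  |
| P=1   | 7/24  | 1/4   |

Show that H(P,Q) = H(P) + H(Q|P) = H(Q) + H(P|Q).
Marginal P(P) (row sums):
  P(P=0) = 1/24 + 5/12 = 11/24
  P(P=1) = 7/24 + 1/4 = 13/24
Marginal P(Q) (column sums):
  P(Q=0) = 1/24 + 7/24 = 1/3
  P(Q=1) = 5/12 + 1/4 = 2/3

Decomposition 1: H(P) + H(Q|P)
H(P) = -[(11/24)·log₂(11/24) + (13/24)·log₂(13/24)]
  = 0.5159 + 0.4791
  = 0.9950 bits
H(Q|P) = -Σ P(P,Q)·log₂ P(Q|P), where P(Q|P) = P(P,Q) / P(P)
  (P=0,Q=0): P(Q|P) = (1/24)/(11/24) = 1/11;  -(1/24)·log₂(1/11) = 0.1441
  (P=0,Q=1): P(Q|P) = (5/12)/(11/24) = 10/11;  -(5/12)·log₂(10/11) = 0.0573
  (P=1,Q=0): P(Q|P) = (7/24)/(13/24) = 7/13;  -(7/24)·log₂(7/13) = 0.2605
  (P=1,Q=1): P(Q|P) = (1/4)/(13/24) = 6/13;  -(1/4)·log₂(6/13) = 0.2789
H(Q|P) = 0.1441 + 0.0573 + 0.2605 + 0.2789
  = 0.7408 bits
H(P) + H(Q|P) = 0.9950 + 0.7408 = 1.7358 bits

Decomposition 2: H(Q) + H(P|Q)
H(Q) = -[(1/3)·log₂(1/3) + (2/3)·log₂(2/3)]
  = 0.5283 + 0.3900
  = 0.9183 bits
H(P|Q) = -Σ P(P,Q)·log₂ P(P|Q), where P(P|Q) = P(P,Q) / P(Q)
  (P=0,Q=0): P(P|Q) = (1/24)/(1/3) = 1/8;  -(1/24)·log₂(1/8) = 0.1250
  (P=0,Q=1): P(P|Q) = (5/12)/(2/3) = 5/8;  -(5/12)·log₂(5/8) = 0.2825
  (P=1,Q=0): P(P|Q) = (7/24)/(1/3) = 7/8;  -(7/24)·log₂(7/8) = 0.0562
  (P=1,Q=1): P(P|Q) = (1/4)/(2/3) = 3/8;  -(1/4)·log₂(3/8) = 0.3538
H(P|Q) = 0.1250 + 0.2825 + 0.0562 + 0.3538
  = 0.8175 bits
H(Q) + H(P|Q) = 0.9183 + 0.8175 = 1.7358 bits

Direct computation of the joint entropy:
H(P,Q) = -[(1/24)·log₂(1/24) + (5/12)·log₂(5/12) + (7/24)·log₂(7/24) + (1/4)·log₂(1/4)]
  = 0.1910 + 0.5263 + 0.5185 + 0.5000
  = 1.7358 bits

All three agree: H(P,Q) = 1.7358 bits ✓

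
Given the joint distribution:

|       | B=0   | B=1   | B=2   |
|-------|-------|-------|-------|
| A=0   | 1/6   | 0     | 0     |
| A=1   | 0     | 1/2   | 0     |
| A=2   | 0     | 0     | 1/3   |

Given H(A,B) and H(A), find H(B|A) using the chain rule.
From the chain rule: H(A,B) = H(A) + H(B|A)
Therefore: H(B|A) = H(A,B) - H(A)

H(A,B) = -[(1/6)·log₂(1/6) + (1/2)·log₂(1/2) + (1/3)·log₂(1/3)]
  = 0.4308 + 0.5000 + 0.5283
  = 1.4591 bits
Marginal P(A) (row sums):
  P(A=0) = 1/6 + 0 + 0 = 1/6
  P(A=1) = 0 + 1/2 + 0 = 1/2
  P(A=2) = 0 + 0 + 1/3 = 1/3
H(A) = -[(1/6)·log₂(1/6) + (1/2)·log₂(1/2) + (1/3)·log₂(1/3)]
  = 0.4308 + 0.5000 + 0.5283
  = 1.4591 bits

H(B|A) = 1.4591 - 1.4591 = 0.0000 bits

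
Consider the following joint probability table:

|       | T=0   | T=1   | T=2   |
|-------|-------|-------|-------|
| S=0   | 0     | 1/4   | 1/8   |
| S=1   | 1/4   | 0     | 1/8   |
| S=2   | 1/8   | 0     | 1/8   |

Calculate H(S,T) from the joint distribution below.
H(S,T) = -Σ P(S,T) log₂ P(S,T), summed over the non-zero cells:
H(S,T) = -[(1/4)·log₂(1/4) + (1/8)·log₂(1/8) + (1/4)·log₂(1/4) + (1/8)·log₂(1/8) + (1/8)·log₂(1/8) + (1/8)·log₂(1/8)]
  = 0.5000 + 0.3750 + 0.5000 + 0.3750 + 0.3750 + 0.3750
  = 2.5000 bits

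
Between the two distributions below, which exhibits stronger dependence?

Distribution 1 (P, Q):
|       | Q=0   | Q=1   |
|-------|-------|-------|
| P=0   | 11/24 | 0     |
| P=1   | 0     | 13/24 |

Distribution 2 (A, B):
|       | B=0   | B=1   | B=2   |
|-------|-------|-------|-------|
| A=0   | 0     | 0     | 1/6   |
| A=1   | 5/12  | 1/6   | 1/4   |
Distribution 1 (P, Q):
Marginal P(P) (row sums):
  P(P=0) = 11/24 + 0 = 11/24
  P(P=1) = 0 + 13/24 = 13/24
Marginal P(Q) (column sums):
  P(Q=0) = 11/24 + 0 = 11/24
  P(Q=1) = 0 + 13/24 = 13/24

H(P) = -[(11/24)·log₂(11/24) + (13/24)·log₂(13/24)]
  = 0.5159 + 0.4791
  = 0.9950 bits
H(Q) = -[(11/24)·log₂(11/24) + (13/24)·log₂(13/24)]
  = 0.5159 + 0.4791
  = 0.9950 bits
H(P,Q) = -[(11/24)·log₂(11/24) + (13/24)·log₂(13/24)]
  = 0.5159 + 0.4791
  = 0.9950 bits

I(P;Q) = H(P) + H(Q) - H(P,Q)
  = 0.9950 + 0.9950 - 0.9950
  = 0.9950 bits

Distribution 2 (A, B):
Marginal P(A) (row sums):
  P(A=0) = 0 + 0 + 1/6 = 1/6
  P(A=1) = 5/12 + 1/6 + 1/4 = 5/6
Marginal P(B) (column sums):
  P(B=0) = 0 + 5/12 = 5/12
  P(B=1) = 0 + 1/6 = 1/6
  P(B=2) = 1/6 + 1/4 = 5/12

H(A) = -[(1/6)·log₂(1/6) + (5/6)·log₂(5/6)]
  = 0.4308 + 0.2192
  = 0.6500 bits
H(B) = -[(5/12)·log₂(5/12) + (1/6)·log₂(1/6) + (5/12)·log₂(5/12)]
  = 0.5263 + 0.4308 + 0.5263
  = 1.4834 bits
H(A,B) = -[(1/6)·log₂(1/6) + (5/12)·log₂(5/12) + (1/6)·log₂(1/6) + (1/4)·log₂(1/4)]
  = 0.4308 + 0.5263 + 0.4308 + 0.5000
  = 1.8879 bits

I(A;B) = H(A) + H(B) - H(A,B)
  = 0.6500 + 1.4834 - 1.8879
  = 0.2455 bits

I(P;Q) = 0.9950 bits > I(A;B) = 0.2455 bits, so (P, Q) has the higher mutual information (stronger dependence).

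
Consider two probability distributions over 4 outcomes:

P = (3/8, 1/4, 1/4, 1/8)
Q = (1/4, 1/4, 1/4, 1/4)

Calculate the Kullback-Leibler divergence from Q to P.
D(P||Q) = Σ P(i) log₂(P(i)/Q(i))
  i=0: (3/8) × log₂((3/8)/(1/4)) = (3/8) × log₂(3/2) = 0.2194
  i=1: (1/4) × log₂((1/4)/(1/4)) = (1/4) × log₂(1) = 0.0000
  i=2: (1/4) × log₂((1/4)/(1/4)) = (1/4) × log₂(1) = 0.0000
  i=3: (1/8) × log₂((1/8)/(1/4)) = (1/8) × log₂(1/2) = -0.1250
D(P||Q) = 0.2194 + 0.0000 + 0.0000 - 0.1250
  = 0.0944 bits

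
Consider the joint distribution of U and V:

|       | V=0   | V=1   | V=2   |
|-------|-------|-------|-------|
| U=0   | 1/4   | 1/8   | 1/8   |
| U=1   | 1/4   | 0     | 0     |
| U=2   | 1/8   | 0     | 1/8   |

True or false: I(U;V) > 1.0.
Marginal P(U) (row sums):
  P(U=0) = 1/4 + 1/8 + 1/8 = 1/2
  P(U=1) = 1/4 + 0 + 0 = 1/4
  P(U=2) = 1/8 + 0 + 1/8 = 1/4
Marginal P(V) (column sums):
  P(V=0) = 1/4 + 1/4 + 1/8 = 5/8
  P(V=1) = 1/8 + 0 + 0 = 1/8
  P(V=2) = 1/8 + 0 + 1/8 = 1/4

H(U) = -[(1/2)·log₂(1/2) + (1/4)·log₂(1/4) + (1/4)·log₂(1/4)]
  = 0.5000 + 0.5000 + 0.5000
  = 1.5000 bits
H(V) = -[(5/8)·log₂(5/8) + (1/8)·log₂(1/8) + (1/4)·log₂(1/4)]
  = 0.4238 + 0.3750 + 0.5000
  = 1.2988 bits
H(U,V) = -[(1/4)·log₂(1/4) + (1/8)·log₂(1/8) + (1/8)·log₂(1/8) + (1/4)·log₂(1/4) + (1/8)·log₂(1/8) + (1/8)·log₂(1/8)]
  = 0.5000 + 0.3750 + 0.3750 + 0.5000 + 0.3750 + 0.3750
  = 2.5000 bits

I(U;V) = H(U) + H(V) - H(U,V)
  = 1.5000 + 1.2988 - 2.5000
  = 0.2988 bits

False. I(U;V) = 0.2988 bits, which is ≤ 1.0 bits.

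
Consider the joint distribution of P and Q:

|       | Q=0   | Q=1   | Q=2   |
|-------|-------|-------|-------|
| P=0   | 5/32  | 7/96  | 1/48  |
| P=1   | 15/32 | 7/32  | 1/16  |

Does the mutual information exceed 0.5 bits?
Marginal P(P) (row sums):
  P(P=0) = 5/32 + 7/96 + 1/48 = 1/4
  P(P=1) = 15/32 + 7/32 + 1/16 = 3/4
Marginal P(Q) (column sums):
  P(Q=0) = 5/32 + 15/32 = 5/8
  P(Q=1) = 7/96 + 7/32 = 7/24
  P(Q=2) = 1/48 + 1/16 = 1/12

H(P) = -[(1/4)·log₂(1/4) + (3/4)·log₂(3/4)]
  = 0.5000 + 0.3113
  = 0.8113 bits
H(Q) = -[(5/8)·log₂(5/8) + (7/24)·log₂(7/24) + (1/12)·log₂(1/12)]
  = 0.4238 + 0.5185 + 0.2987
  = 1.2410 bits
H(P,Q) = -[(5/32)·log₂(5/32) + (7/96)·log₂(7/96) + (1/48)·log₂(1/48) + (15/32)·log₂(15/32) + (7/32)·log₂(7/32) + (1/16)·log₂(1/16)]
  = 0.4184 + 0.2755 + 0.1164 + 0.5124 + 0.4796 + 0.2500
  = 2.0523 bits

I(P;Q) = H(P) + H(Q) - H(P,Q)
  = 0.8113 + 1.2410 - 2.0523
  = 0.0000 bits

No. I(P;Q) = 0.0000 bits, which is ≤ 0.5 bits.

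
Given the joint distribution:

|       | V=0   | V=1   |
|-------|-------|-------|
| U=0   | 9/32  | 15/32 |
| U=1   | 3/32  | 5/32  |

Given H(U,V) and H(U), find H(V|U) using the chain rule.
From the chain rule: H(U,V) = H(U) + H(V|U)
Therefore: H(V|U) = H(U,V) - H(U)

H(U,V) = -[(9/32)·log₂(9/32) + (15/32)·log₂(15/32) + (3/32)·log₂(3/32) + (5/32)·log₂(5/32)]
  = 0.5147 + 0.5124 + 0.3202 + 0.4184
  = 1.7657 bits
Marginal P(U) (row sums):
  P(U=0) = 9/32 + 15/32 = 3/4
  P(U=1) = 3/32 + 5/32 = 1/4
H(U) = -[(3/4)·log₂(3/4) + (1/4)·log₂(1/4)]
  = 0.3113 + 0.5000
  = 0.8113 bits

H(V|U) = 1.7657 - 0.8113 = 0.9544 bits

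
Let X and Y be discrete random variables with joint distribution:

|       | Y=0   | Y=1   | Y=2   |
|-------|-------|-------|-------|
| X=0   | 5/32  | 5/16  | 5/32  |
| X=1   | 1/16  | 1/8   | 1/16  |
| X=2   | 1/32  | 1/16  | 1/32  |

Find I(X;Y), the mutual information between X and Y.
Marginal P(X) (row sums):
  P(X=0) = 5/32 + 5/16 + 5/32 = 5/8
  P(X=1) = 1/16 + 1/8 + 1/16 = 1/4
  P(X=2) = 1/32 + 1/16 + 1/32 = 1/8
Marginal P(Y) (column sums):
  P(Y=0) = 5/32 + 1/16 + 1/32 = 1/4
  P(Y=1) = 5/16 + 1/8 + 1/16 = 1/2
  P(Y=2) = 5/32 + 1/16 + 1/32 = 1/4

H(X) = -[(5/8)·log₂(5/8) + (1/4)·log₂(1/4) + (1/8)·log₂(1/8)]
  = 0.4238 + 0.5000 + 0.3750
  = 1.2988 bits
H(Y) = -[(1/4)·log₂(1/4) + (1/2)·log₂(1/2) + (1/4)·log₂(1/4)]
  = 0.5000 + 0.5000 + 0.5000
  = 1.5000 bits
H(X,Y) = -[(5/32)·log₂(5/32) + (5/16)·log₂(5/16) + (5/32)·log₂(5/32) + (1/16)·log₂(1/16) + (1/8)·log₂(1/8) + (1/16)·log₂(1/16) + (1/32)·log₂(1/32) + (1/16)·log₂(1/16) + (1/32)·log₂(1/32)]
  = 0.4184 + 0.5244 + 0.4184 + 0.2500 + 0.3750 + 0.2500 + 0.1563 + 0.2500 + 0.1563
  = 2.7988 bits

I(X;Y) = H(X) + H(Y) - H(X,Y)
  = 1.2988 + 1.5000 - 2.7988
  = 0.0000 bits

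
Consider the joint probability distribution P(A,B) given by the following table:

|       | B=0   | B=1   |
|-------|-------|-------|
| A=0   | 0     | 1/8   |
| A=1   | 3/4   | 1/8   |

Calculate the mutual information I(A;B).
Marginal P(A) (row sums):
  P(A=0) = 0 + 1/8 = 1/8
  P(A=1) = 3/4 + 1/8 = 7/8
Marginal P(B) (column sums):
  P(B=0) = 0 + 3/4 = 3/4
  P(B=1) = 1/8 + 1/8 = 1/4

H(A) = -[(1/8)·log₂(1/8) + (7/8)·log₂(7/8)]
  = 0.3750 + 0.1686
  = 0.5436 bits
H(B) = -[(3/4)·log₂(3/4) + (1/4)·log₂(1/4)]
  = 0.3113 + 0.5000
  = 0.8113 bits
H(A,B) = -[(1/8)·log₂(1/8) + (3/4)·log₂(3/4) + (1/8)·log₂(1/8)]
  = 0.3750 + 0.3113 + 0.3750
  = 1.0613 bits

I(A;B) = H(A) + H(B) - H(A,B)
  = 0.5436 + 0.8113 - 1.0613
  = 0.2936 bits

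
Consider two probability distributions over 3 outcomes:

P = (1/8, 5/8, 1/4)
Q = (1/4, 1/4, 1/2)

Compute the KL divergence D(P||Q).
D(P||Q) = Σ P(i) log₂(P(i)/Q(i))
  i=0: (1/8) × log₂((1/8)/(1/4)) = (1/8) × log₂(1/2) = -0.1250
  i=1: (5/8) × log₂((5/8)/(1/4)) = (5/8) × log₂(5/2) = 0.8262
  i=2: (1/4) × log₂((1/4)/(1/2)) = (1/4) × log₂(1/2) = -0.2500
D(P||Q) = -0.1250 + 0.8262 - 0.2500
  = 0.4512 bits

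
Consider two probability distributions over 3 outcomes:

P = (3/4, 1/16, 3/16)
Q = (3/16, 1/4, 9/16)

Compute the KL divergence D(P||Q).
D(P||Q) = Σ P(i) log₂(P(i)/Q(i))
  i=0: (3/4) × log₂((3/4)/(3/16)) = (3/4) × log₂(4) = 1.5000
  i=1: (1/16) × log₂((1/16)/(1/4)) = (1/16) × log₂(1/4) = -0.1250
  i=2: (3/16) × log₂((3/16)/(9/16)) = (3/16) × log₂(1/3) = -0.2972
D(P||Q) = 1.5000 - 0.1250 - 0.2972
  = 1.0778 bits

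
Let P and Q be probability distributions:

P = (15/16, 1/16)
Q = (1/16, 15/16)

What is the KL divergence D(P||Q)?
D(P||Q) = Σ P(i) log₂(P(i)/Q(i))
  i=0: (15/16) × log₂((15/16)/(1/16)) = (15/16) × log₂(15) = 3.6627
  i=1: (1/16) × log₂((1/16)/(15/16)) = (1/16) × log₂(1/15) = -0.2442
D(P||Q) = 3.6627 - 0.2442
  = 3.4185 bits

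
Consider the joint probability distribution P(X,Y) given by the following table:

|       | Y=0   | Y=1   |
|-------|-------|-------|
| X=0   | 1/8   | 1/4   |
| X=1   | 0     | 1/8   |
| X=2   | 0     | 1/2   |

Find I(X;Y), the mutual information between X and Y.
Marginal P(X) (row sums):
  P(X=0) = 1/8 + 1/4 = 3/8
  P(X=1) = 0 + 1/8 = 1/8
  P(X=2) = 0 + 1/2 = 1/2
Marginal P(Y) (column sums):
  P(Y=0) = 1/8 + 0 + 0 = 1/8
  P(Y=1) = 1/4 + 1/8 + 1/2 = 7/8

H(X) = -[(3/8)·log₂(3/8) + (1/8)·log₂(1/8) + (1/2)·log₂(1/2)]
  = 0.5306 + 0.3750 + 0.5000
  = 1.4056 bits
H(Y) = -[(1/8)·log₂(1/8) + (7/8)·log₂(7/8)]
  = 0.3750 + 0.1686
  = 0.5436 bits
H(X,Y) = -[(1/8)·log₂(1/8) + (1/4)·log₂(1/4) + (1/8)·log₂(1/8) + (1/2)·log₂(1/2)]
  = 0.3750 + 0.5000 + 0.3750 + 0.5000
  = 1.7500 bits

I(X;Y) = H(X) + H(Y) - H(X,Y)
  = 1.4056 + 0.5436 - 1.7500
  = 0.1992 bits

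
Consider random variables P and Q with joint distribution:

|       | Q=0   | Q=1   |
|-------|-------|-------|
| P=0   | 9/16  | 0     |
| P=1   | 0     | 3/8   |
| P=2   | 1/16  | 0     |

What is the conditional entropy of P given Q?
Marginal P(Q) (column sums):
  P(Q=0) = 9/16 + 0 + 1/16 = 5/8
  P(Q=1) = 0 + 3/8 + 0 = 3/8

H(P|Q) = -Σ P(P,Q)·log₂ P(P|Q), where P(P|Q) = P(P,Q) / P(Q)
  (cells with P(P,Q) = 0 contribute 0)
  (P=0,Q=0): P(P|Q) = (9/16)/(5/8) = 9/10;  -(9/16)·log₂(9/10) = 0.0855
  (P=1,Q=1): P(P|Q) = (3/8)/(3/8) = 1;  -(3/8)·log₂(1) = 0.0000
  (P=2,Q=0): P(P|Q) = (1/16)/(5/8) = 1/10;  -(1/16)·log₂(1/10) = 0.2076
H(P|Q) = 0.0855 + 0.0000 + 0.2076
  = 0.2931 bits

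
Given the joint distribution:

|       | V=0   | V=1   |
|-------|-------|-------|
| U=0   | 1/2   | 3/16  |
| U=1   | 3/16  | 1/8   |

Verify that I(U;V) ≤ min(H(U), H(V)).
Marginal P(U) (row sums):
  P(U=0) = 1/2 + 3/16 = 11/16
  P(U=1) = 3/16 + 1/8 = 5/16
Marginal P(V) (column sums):
  P(V=0) = 1/2 + 3/16 = 11/16
  P(V=1) = 3/16 + 1/8 = 5/16

H(U) = -[(11/16)·log₂(11/16) + (5/16)·log₂(5/16)]
  = 0.3716 + 0.5244
  = 0.8960 bits
H(V) = -[(11/16)·log₂(11/16) + (5/16)·log₂(5/16)]
  = 0.3716 + 0.5244
  = 0.8960 bits
H(U,V) = -[(1/2)·log₂(1/2) + (3/16)·log₂(3/16) + (3/16)·log₂(3/16) + (1/8)·log₂(1/8)]
  = 0.5000 + 0.4528 + 0.4528 + 0.3750
  = 1.7806 bits

I(U;V) = H(U) + H(V) - H(U,V)
  = 0.8960 + 0.8960 - 1.7806
  = 0.0114 bits

min(H(U), H(V)) = min(0.8960, 0.8960) = 0.8960 bits
Since 0.0114 ≤ 0.8960, the bound is satisfied ✓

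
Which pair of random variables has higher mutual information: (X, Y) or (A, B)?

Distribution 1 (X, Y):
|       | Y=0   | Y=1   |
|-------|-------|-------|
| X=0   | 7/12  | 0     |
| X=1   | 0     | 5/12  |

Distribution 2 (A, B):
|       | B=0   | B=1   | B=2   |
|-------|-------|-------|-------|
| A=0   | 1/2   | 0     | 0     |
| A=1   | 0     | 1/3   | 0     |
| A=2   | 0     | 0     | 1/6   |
Distribution 1 (X, Y):
Marginal P(X) (row sums):
  P(X=0) = 7/12 + 0 = 7/12
  P(X=1) = 0 + 5/12 = 5/12
Marginal P(Y) (column sums):
  P(Y=0) = 7/12 + 0 = 7/12
  P(Y=1) = 0 + 5/12 = 5/12

H(X) = -[(7/12)·log₂(7/12) + (5/12)·log₂(5/12)]
  = 0.4536 + 0.5263
  = 0.9799 bits
H(Y) = -[(7/12)·log₂(7/12) + (5/12)·log₂(5/12)]
  = 0.4536 + 0.5263
  = 0.9799 bits
H(X,Y) = -[(7/12)·log₂(7/12) + (5/12)·log₂(5/12)]
  = 0.4536 + 0.5263
  = 0.9799 bits

I(X;Y) = H(X) + H(Y) - H(X,Y)
  = 0.9799 + 0.9799 - 0.9799
  = 0.9799 bits

Distribution 2 (A, B):
Marginal P(A) (row sums):
  P(A=0) = 1/2 + 0 + 0 = 1/2
  P(A=1) = 0 + 1/3 + 0 = 1/3
  P(A=2) = 0 + 0 + 1/6 = 1/6
Marginal P(B) (column sums):
  P(B=0) = 1/2 + 0 + 0 = 1/2
  P(B=1) = 0 + 1/3 + 0 = 1/3
  P(B=2) = 0 + 0 + 1/6 = 1/6

H(A) = -[(1/2)·log₂(1/2) + (1/3)·log₂(1/3) + (1/6)·log₂(1/6)]
  = 0.5000 + 0.5283 + 0.4308
  = 1.4591 bits
H(B) = -[(1/2)·log₂(1/2) + (1/3)·log₂(1/3) + (1/6)·log₂(1/6)]
  = 0.5000 + 0.5283 + 0.4308
  = 1.4591 bits
H(A,B) = -[(1/2)·log₂(1/2) + (1/3)·log₂(1/3) + (1/6)·log₂(1/6)]
  = 0.5000 + 0.5283 + 0.4308
  = 1.4591 bits

I(A;B) = H(A) + H(B) - H(A,B)
  = 1.4591 + 1.4591 - 1.4591
  = 1.4591 bits

I(A;B) = 1.4591 bits > I(X;Y) = 0.9799 bits, so (A, B) has the higher mutual information (stronger dependence).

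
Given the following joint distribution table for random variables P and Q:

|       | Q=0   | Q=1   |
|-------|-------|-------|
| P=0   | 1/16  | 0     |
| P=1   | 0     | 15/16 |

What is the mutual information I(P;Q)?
Marginal P(P) (row sums):
  P(P=0) = 1/16 + 0 = 1/16
  P(P=1) = 0 + 15/16 = 15/16
Marginal P(Q) (column sums):
  P(Q=0) = 1/16 + 0 = 1/16
  P(Q=1) = 0 + 15/16 = 15/16

H(P) = -[(1/16)·log₂(1/16) + (15/16)·log₂(15/16)]
  = 0.2500 + 0.0873
  = 0.3373 bits
H(Q) = -[(1/16)·log₂(1/16) + (15/16)·log₂(15/16)]
  = 0.2500 + 0.0873
  = 0.3373 bits
H(P,Q) = -[(1/16)·log₂(1/16) + (15/16)·log₂(15/16)]
  = 0.2500 + 0.0873
  = 0.3373 bits

I(P;Q) = H(P) + H(Q) - H(P,Q)
  = 0.3373 + 0.3373 - 0.3373
  = 0.3373 bits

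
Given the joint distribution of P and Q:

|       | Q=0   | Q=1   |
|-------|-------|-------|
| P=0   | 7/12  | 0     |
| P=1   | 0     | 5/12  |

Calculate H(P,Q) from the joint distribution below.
H(P,Q) = -Σ P(P,Q) log₂ P(P,Q), summed over the non-zero cells:
H(P,Q) = -[(7/12)·log₂(7/12) + (5/12)·log₂(5/12)]
  = 0.4536 + 0.5263
  = 0.9799 bits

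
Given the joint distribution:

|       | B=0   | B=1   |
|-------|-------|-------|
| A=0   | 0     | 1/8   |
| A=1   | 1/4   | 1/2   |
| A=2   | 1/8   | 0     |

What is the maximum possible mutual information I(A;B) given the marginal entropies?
The upper bound on mutual information is I(A;B) ≤ min(H(A), H(B)).

Marginal P(A) (row sums):
  P(A=0) = 0 + 1/8 = 1/8
  P(A=1) = 1/4 + 1/2 = 3/4
  P(A=2) = 1/8 + 0 = 1/8
Marginal P(B) (column sums):
  P(B=0) = 0 + 1/4 + 1/8 = 3/8
  P(B=1) = 1/8 + 1/2 + 0 = 5/8

H(A) = -[(1/8)·log₂(1/8) + (3/4)·log₂(3/4) + (1/8)·log₂(1/8)]
  = 0.3750 + 0.3113 + 0.3750
  = 1.0613 bits
H(B) = -[(3/8)·log₂(3/8) + (5/8)·log₂(5/8)]
  = 0.5306 + 0.4238
  = 0.9544 bits

Maximum possible I(A;B) = min(1.0613, 0.9544) = 0.9544 bits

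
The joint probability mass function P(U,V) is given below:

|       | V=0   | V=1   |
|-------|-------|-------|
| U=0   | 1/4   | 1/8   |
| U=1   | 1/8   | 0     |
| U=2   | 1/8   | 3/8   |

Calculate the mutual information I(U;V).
Marginal P(U) (row sums):
  P(U=0) = 1/4 + 1/8 = 3/8
  P(U=1) = 1/8 + 0 = 1/8
  P(U=2) = 1/8 + 3/8 = 1/2
Marginal P(V) (column sums):
  P(V=0) = 1/4 + 1/8 + 1/8 = 1/2
  P(V=1) = 1/8 + 0 + 3/8 = 1/2

H(U) = -[(3/8)·log₂(3/8) + (1/8)·log₂(1/8) + (1/2)·log₂(1/2)]
  = 0.5306 + 0.3750 + 0.5000
  = 1.4056 bits
H(V) = -[(1/2)·log₂(1/2) + (1/2)·log₂(1/2)]
  = 0.5000 + 0.5000
  = 1.0000 bits
H(U,V) = -[(1/4)·log₂(1/4) + (1/8)·log₂(1/8) + (1/8)·log₂(1/8) + (1/8)·log₂(1/8) + (3/8)·log₂(3/8)]
  = 0.5000 + 0.3750 + 0.3750 + 0.3750 + 0.5306
  = 2.1556 bits

I(U;V) = H(U) + H(V) - H(U,V)
  = 1.4056 + 1.0000 - 2.1556
  = 0.2500 bits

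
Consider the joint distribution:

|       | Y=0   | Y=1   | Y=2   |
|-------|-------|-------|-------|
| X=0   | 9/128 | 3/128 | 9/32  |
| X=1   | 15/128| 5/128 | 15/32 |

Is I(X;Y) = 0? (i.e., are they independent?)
Marginal P(X) (row sums):
  P(X=0) = 9/128 + 3/128 + 9/32 = 3/8
  P(X=1) = 15/128 + 5/128 + 15/32 = 5/8
Marginal P(Y) (column sums):
  P(Y=0) = 9/128 + 15/128 = 3/16
  P(Y=1) = 3/128 + 5/128 = 1/16
  P(Y=2) = 9/32 + 15/32 = 3/4

X and Y are independent iff P(X=i,Y=j) = P(X=i)·P(Y=j) for every cell.
  P(X=0)·P(Y=0) = 3/8 × 3/16 = 9/128 = P(X=0,Y=0) ✓
  P(X=0)·P(Y=1) = 3/8 × 1/16 = 3/128 = P(X=0,Y=1) ✓
  P(X=0)·P(Y=2) = 3/8 × 3/4 = 9/32 = P(X=0,Y=2) ✓
  P(X=1)·P(Y=0) = 5/8 × 3/16 = 15/128 = P(X=1,Y=0) ✓
  P(X=1)·P(Y=1) = 5/8 × 1/16 = 5/128 = P(X=1,Y=1) ✓
  P(X=1)·P(Y=2) = 5/8 × 3/4 = 15/32 = P(X=1,Y=2) ✓

Yes, X and Y are independent: every cell factors, so I(X;Y) = 0 bits.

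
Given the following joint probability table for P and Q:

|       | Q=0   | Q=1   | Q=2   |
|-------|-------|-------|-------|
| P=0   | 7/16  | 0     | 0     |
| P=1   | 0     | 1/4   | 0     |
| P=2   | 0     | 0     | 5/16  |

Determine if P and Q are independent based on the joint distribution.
Marginal P(P) (row sums):
  P(P=0) = 7/16 + 0 + 0 = 7/16
  P(P=1) = 0 + 1/4 + 0 = 1/4
  P(P=2) = 0 + 0 + 5/16 = 5/16
Marginal P(Q) (column sums):
  P(Q=0) = 7/16 + 0 + 0 = 7/16
  P(Q=1) = 0 + 1/4 + 0 = 1/4
  P(Q=2) = 0 + 0 + 5/16 = 5/16

P and Q are independent iff P(P=i,Q=j) = P(P=i)·P(Q=j) for every cell.
  P(P=0)·P(Q=0) = 7/16 × 7/16 = 49/256, but P(P=0,Q=0) = 7/16 ✗

No, P and Q are not independent. Quantitatively, I(P;Q) > 0:

H(P) = -[(7/16)·log₂(7/16) + (1/4)·log₂(1/4) + (5/16)·log₂(5/16)]
  = 0.5218 + 0.5000 + 0.5244
  = 1.5462 bits
H(Q) = -[(7/16)·log₂(7/16) + (1/4)·log₂(1/4) + (5/16)·log₂(5/16)]
  = 0.5218 + 0.5000 + 0.5244
  = 1.5462 bits
H(P,Q) = -[(7/16)·log₂(7/16) + (1/4)·log₂(1/4) + (5/16)·log₂(5/16)]
  = 0.5218 + 0.5000 + 0.5244
  = 1.5462 bits
I(P;Q) = H(P) + H(Q) - H(P,Q) = 1.5462 + 1.5462 - 1.5462 = 1.5462 bits > 0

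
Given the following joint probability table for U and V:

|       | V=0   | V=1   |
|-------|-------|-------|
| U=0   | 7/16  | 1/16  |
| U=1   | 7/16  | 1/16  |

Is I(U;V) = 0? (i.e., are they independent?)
Marginal P(U) (row sums):
  P(U=0) = 7/16 + 1/16 = 1/2
  P(U=1) = 7/16 + 1/16 = 1/2
Marginal P(V) (column sums):
  P(V=0) = 7/16 + 7/16 = 7/8
  P(V=1) = 1/16 + 1/16 = 1/8

U and V are independent iff P(U=i,V=j) = P(U=i)·P(V=j) for every cell.
  P(U=0)·P(V=0) = 1/2 × 7/8 = 7/16 = P(U=0,V=0) ✓
  P(U=0)·P(V=1) = 1/2 × 1/8 = 1/16 = P(U=0,V=1) ✓
  P(U=1)·P(V=0) = 1/2 × 7/8 = 7/16 = P(U=1,V=0) ✓
  P(U=1)·P(V=1) = 1/2 × 1/8 = 1/16 = P(U=1,V=1) ✓

Yes, U and V are independent: every cell factors, so I(U;V) = 0 bits.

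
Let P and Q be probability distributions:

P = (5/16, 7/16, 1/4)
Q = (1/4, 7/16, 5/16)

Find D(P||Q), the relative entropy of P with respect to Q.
D(P||Q) = Σ P(i) log₂(P(i)/Q(i))
  i=0: (5/16) × log₂((5/16)/(1/4)) = (5/16) × log₂(5/4) = 0.1006
  i=1: (7/16) × log₂((7/16)/(7/16)) = (7/16) × log₂(1) = 0.0000
  i=2: (1/4) × log₂((1/4)/(5/16)) = (1/4) × log₂(4/5) = -0.0805
D(P||Q) = 0.1006 + 0.0000 - 0.0805
  = 0.0201 bits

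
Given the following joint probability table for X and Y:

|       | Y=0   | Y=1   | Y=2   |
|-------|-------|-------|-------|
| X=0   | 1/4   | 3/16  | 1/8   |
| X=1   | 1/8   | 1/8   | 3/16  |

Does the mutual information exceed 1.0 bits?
Marginal P(X) (row sums):
  P(X=0) = 1/4 + 3/16 + 1/8 = 9/16
  P(X=1) = 1/8 + 1/8 + 3/16 = 7/16
Marginal P(Y) (column sums):
  P(Y=0) = 1/4 + 1/8 = 3/8
  P(Y=1) = 3/16 + 1/8 = 5/16
  P(Y=2) = 1/8 + 3/16 = 5/16

H(X) = -[(9/16)·log₂(9/16) + (7/16)·log₂(7/16)]
  = 0.4669 + 0.5218
  = 0.9887 bits
H(Y) = -[(3/8)·log₂(3/8) + (5/16)·log₂(5/16) + (5/16)·log₂(5/16)]
  = 0.5306 + 0.5244 + 0.5244
  = 1.5794 bits
H(X,Y) = -[(1/4)·log₂(1/4) + (3/16)·log₂(3/16) + (1/8)·log₂(1/8) + (1/8)·log₂(1/8) + (1/8)·log₂(1/8) + (3/16)·log₂(3/16)]
  = 0.5000 + 0.4528 + 0.3750 + 0.3750 + 0.3750 + 0.4528
  = 2.5306 bits

I(X;Y) = H(X) + H(Y) - H(X,Y)
  = 0.9887 + 1.5794 - 2.5306
  = 0.0375 bits

No. I(X;Y) = 0.0375 bits, which is ≤ 1.0 bits.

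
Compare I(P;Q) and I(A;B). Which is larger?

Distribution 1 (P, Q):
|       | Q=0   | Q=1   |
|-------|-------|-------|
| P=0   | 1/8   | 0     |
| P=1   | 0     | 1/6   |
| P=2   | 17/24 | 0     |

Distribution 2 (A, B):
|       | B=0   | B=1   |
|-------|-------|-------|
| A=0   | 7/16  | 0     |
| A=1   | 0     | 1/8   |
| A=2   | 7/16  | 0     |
Distribution 1 (P, Q):
Marginal P(P) (row sums):
  P(P=0) = 1/8 + 0 = 1/8
  P(P=1) = 0 + 1/6 = 1/6
  P(P=2) = 17/24 + 0 = 17/24
Marginal P(Q) (column sums):
  P(Q=0) = 1/8 + 0 + 17/24 = 5/6
  P(Q=1) = 0 + 1/6 + 0 = 1/6

H(P) = -[(1/8)·log₂(1/8) + (1/6)·log₂(1/6) + (17/24)·log₂(17/24)]
  = 0.3750 + 0.4308 + 0.3524
  = 1.1582 bits
H(Q) = -[(5/6)·log₂(5/6) + (1/6)·log₂(1/6)]
  = 0.2192 + 0.4308
  = 0.6500 bits
H(P,Q) = -[(1/8)·log₂(1/8) + (1/6)·log₂(1/6) + (17/24)·log₂(17/24)]
  = 0.3750 + 0.4308 + 0.3524
  = 1.1582 bits

I(P;Q) = H(P) + H(Q) - H(P,Q)
  = 1.1582 + 0.6500 - 1.1582
  = 0.6500 bits

Distribution 2 (A, B):
Marginal P(A) (row sums):
  P(A=0) = 7/16 + 0 = 7/16
  P(A=1) = 0 + 1/8 = 1/8
  P(A=2) = 7/16 + 0 = 7/16
Marginal P(B) (column sums):
  P(B=0) = 7/16 + 0 + 7/16 = 7/8
  P(B=1) = 0 + 1/8 + 0 = 1/8

H(A) = -[(7/16)·log₂(7/16) + (1/8)·log₂(1/8) + (7/16)·log₂(7/16)]
  = 0.5218 + 0.3750 + 0.5218
  = 1.4186 bits
H(B) = -[(7/8)·log₂(7/8) + (1/8)·log₂(1/8)]
  = 0.1686 + 0.3750
  = 0.5436 bits
H(A,B) = -[(7/16)·log₂(7/16) + (1/8)·log₂(1/8) + (7/16)·log₂(7/16)]
  = 0.5218 + 0.3750 + 0.5218
  = 1.4186 bits

I(A;B) = H(A) + H(B) - H(A,B)
  = 1.4186 + 0.5436 - 1.4186
  = 0.5436 bits

I(P;Q) = 0.6500 bits > I(A;B) = 0.5436 bits, so (P, Q) has the higher mutual information (stronger dependence).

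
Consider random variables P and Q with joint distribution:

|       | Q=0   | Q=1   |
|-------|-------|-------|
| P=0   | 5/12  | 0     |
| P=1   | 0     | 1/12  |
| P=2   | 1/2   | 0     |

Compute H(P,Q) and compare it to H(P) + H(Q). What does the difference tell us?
Marginal P(P) (row sums):
  P(P=0) = 5/12 + 0 = 5/12
  P(P=1) = 0 + 1/12 = 1/12
  P(P=2) = 1/2 + 0 = 1/2
Marginal P(Q) (column sums):
  P(Q=0) = 5/12 + 0 + 1/2 = 11/12
  P(Q=1) = 0 + 1/12 + 0 = 1/12

H(P,Q) = -[(5/12)·log₂(5/12) + (1/12)·log₂(1/12) + (1/2)·log₂(1/2)]
  = 0.5263 + 0.2987 + 0.5000
  = 1.3250 bits
H(P) = -[(5/12)·log₂(5/12) + (1/12)·log₂(1/12) + (1/2)·log₂(1/2)]
  = 0.5263 + 0.2987 + 0.5000
  = 1.3250 bits
H(Q) = -[(11/12)·log₂(11/12) + (1/12)·log₂(1/12)]
  = 0.1151 + 0.2987
  = 0.4138 bits

H(P) + H(Q) = 1.3250 + 0.4138 = 1.7388 bits
Difference: H(P) + H(Q) - H(P,Q) = 1.7388 - 1.3250 = 0.4138 bits = I(P;Q)

The difference is the mutual information; it is positive here, so P and Q are dependent (knowing one reduces uncertainty about the other by 0.4138 bits).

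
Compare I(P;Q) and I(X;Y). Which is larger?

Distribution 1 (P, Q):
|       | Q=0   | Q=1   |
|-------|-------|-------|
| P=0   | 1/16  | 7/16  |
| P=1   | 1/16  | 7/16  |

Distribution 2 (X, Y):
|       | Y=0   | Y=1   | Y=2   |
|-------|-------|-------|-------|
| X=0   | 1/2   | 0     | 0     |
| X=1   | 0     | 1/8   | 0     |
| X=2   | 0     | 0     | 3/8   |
Distribution 1 (P, Q):
Marginal P(P) (row sums):
  P(P=0) = 1/16 + 7/16 = 1/2
  P(P=1) = 1/16 + 7/16 = 1/2
Marginal P(Q) (column sums):
  P(Q=0) = 1/16 + 1/16 = 1/8
  P(Q=1) = 7/16 + 7/16 = 7/8

H(P) = -[(1/2)·log₂(1/2) + (1/2)·log₂(1/2)]
  = 0.5000 + 0.5000
  = 1.0000 bits
H(Q) = -[(1/8)·log₂(1/8) + (7/8)·log₂(7/8)]
  = 0.3750 + 0.1686
  = 0.5436 bits
H(P,Q) = -[(1/16)·log₂(1/16) + (7/16)·log₂(7/16) + (1/16)·log₂(1/16) + (7/16)·log₂(7/16)]
  = 0.2500 + 0.5218 + 0.2500 + 0.5218
  = 1.5436 bits

I(P;Q) = H(P) + H(Q) - H(P,Q)
  = 1.0000 + 0.5436 - 1.5436
  = 0.0000 bits

Distribution 2 (X, Y):
Marginal P(X) (row sums):
  P(X=0) = 1/2 + 0 + 0 = 1/2
  P(X=1) = 0 + 1/8 + 0 = 1/8
  P(X=2) = 0 + 0 + 3/8 = 3/8
Marginal P(Y) (column sums):
  P(Y=0) = 1/2 + 0 + 0 = 1/2
  P(Y=1) = 0 + 1/8 + 0 = 1/8
  P(Y=2) = 0 + 0 + 3/8 = 3/8

H(X) = -[(1/2)·log₂(1/2) + (1/8)·log₂(1/8) + (3/8)·log₂(3/8)]
  = 0.5000 + 0.3750 + 0.5306
  = 1.4056 bits
H(Y) = -[(1/2)·log₂(1/2) + (1/8)·log₂(1/8) + (3/8)·log₂(3/8)]
  = 0.5000 + 0.3750 + 0.5306
  = 1.4056 bits
H(X,Y) = -[(1/2)·log₂(1/2) + (1/8)·log₂(1/8) + (3/8)·log₂(3/8)]
  = 0.5000 + 0.3750 + 0.5306
  = 1.4056 bits

I(X;Y) = H(X) + H(Y) - H(X,Y)
  = 1.4056 + 1.4056 - 1.4056
  = 1.4056 bits

I(X;Y) = 1.4056 bits > I(P;Q) = 0.0000 bits, so (X, Y) has the higher mutual information (stronger dependence).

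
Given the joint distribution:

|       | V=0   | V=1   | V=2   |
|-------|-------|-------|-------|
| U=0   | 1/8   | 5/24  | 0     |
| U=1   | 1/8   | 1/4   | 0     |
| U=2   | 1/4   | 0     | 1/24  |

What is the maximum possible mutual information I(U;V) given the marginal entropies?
The upper bound on mutual information is I(U;V) ≤ min(H(U), H(V)).

Marginal P(U) (row sums):
  P(U=0) = 1/8 + 5/24 + 0 = 1/3
  P(U=1) = 1/8 + 1/4 + 0 = 3/8
  P(U=2) = 1/4 + 0 + 1/24 = 7/24
Marginal P(V) (column sums):
  P(V=0) = 1/8 + 1/8 + 1/4 = 1/2
  P(V=1) = 5/24 + 1/4 + 0 = 11/24
  P(V=2) = 0 + 0 + 1/24 = 1/24

H(U) = -[(1/3)·log₂(1/3) + (3/8)·log₂(3/8) + (7/24)·log₂(7/24)]
  = 0.5283 + 0.5306 + 0.5185
  = 1.5774 bits
H(V) = -[(1/2)·log₂(1/2) + (11/24)·log₂(11/24) + (1/24)·log₂(1/24)]
  = 0.5000 + 0.5159 + 0.1910
  = 1.2069 bits

Maximum possible I(U;V) = min(1.5774, 1.2069) = 1.2069 bits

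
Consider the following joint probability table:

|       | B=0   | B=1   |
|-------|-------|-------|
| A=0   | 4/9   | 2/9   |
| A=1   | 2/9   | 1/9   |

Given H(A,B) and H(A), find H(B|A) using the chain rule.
From the chain rule: H(A,B) = H(A) + H(B|A)
Therefore: H(B|A) = H(A,B) - H(A)

H(A,B) = -[(4/9)·log₂(4/9) + (2/9)·log₂(2/9) + (2/9)·log₂(2/9) + (1/9)·log₂(1/9)]
  = 0.5200 + 0.4822 + 0.4822 + 0.3522
  = 1.8366 bits
Marginal P(A) (row sums):
  P(A=0) = 4/9 + 2/9 = 2/3
  P(A=1) = 2/9 + 1/9 = 1/3
H(A) = -[(2/3)·log₂(2/3) + (1/3)·log₂(1/3)]
  = 0.3900 + 0.5283
  = 0.9183 bits

H(B|A) = 1.8366 - 0.9183 = 0.9183 bits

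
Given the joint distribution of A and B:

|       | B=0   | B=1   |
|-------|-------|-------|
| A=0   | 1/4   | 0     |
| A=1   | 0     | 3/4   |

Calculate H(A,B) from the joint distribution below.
H(A,B) = -Σ P(A,B) log₂ P(A,B), summed over the non-zero cells:
H(A,B) = -[(1/4)·log₂(1/4) + (3/4)·log₂(3/4)]
  = 0.5000 + 0.3113
  = 0.8113 bits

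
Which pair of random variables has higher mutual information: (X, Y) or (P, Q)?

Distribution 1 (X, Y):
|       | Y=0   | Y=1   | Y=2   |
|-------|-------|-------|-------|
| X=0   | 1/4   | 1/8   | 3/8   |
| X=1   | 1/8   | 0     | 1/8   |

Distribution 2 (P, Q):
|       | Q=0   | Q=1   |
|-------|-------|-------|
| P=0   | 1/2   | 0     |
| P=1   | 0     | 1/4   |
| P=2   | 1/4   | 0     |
Distribution 1 (X, Y):
Marginal P(X) (row sums):
  P(X=0) = 1/4 + 1/8 + 3/8 = 3/4
  P(X=1) = 1/8 + 0 + 1/8 = 1/4
Marginal P(Y) (column sums):
  P(Y=0) = 1/4 + 1/8 = 3/8
  P(Y=1) = 1/8 + 0 = 1/8
  P(Y=2) = 3/8 + 1/8 = 1/2

H(X) = -[(3/4)·log₂(3/4) + (1/4)·log₂(1/4)]
  = 0.3113 + 0.5000
  = 0.8113 bits
H(Y) = -[(3/8)·log₂(3/8) + (1/8)·log₂(1/8) + (1/2)·log₂(1/2)]
  = 0.5306 + 0.3750 + 0.5000
  = 1.4056 bits
H(X,Y) = -[(1/4)·log₂(1/4) + (1/8)·log₂(1/8) + (3/8)·log₂(3/8) + (1/8)·log₂(1/8) + (1/8)·log₂(1/8)]
  = 0.5000 + 0.3750 + 0.5306 + 0.3750 + 0.3750
  = 2.1556 bits

I(X;Y) = H(X) + H(Y) - H(X,Y)
  = 0.8113 + 1.4056 - 2.1556
  = 0.0613 bits

Distribution 2 (P, Q):
Marginal P(P) (row sums):
  P(P=0) = 1/2 + 0 = 1/2
  P(P=1) = 0 + 1/4 = 1/4
  P(P=2) = 1/4 + 0 = 1/4
Marginal P(Q) (column sums):
  P(Q=0) = 1/2 + 0 + 1/4 = 3/4
  P(Q=1) = 0 + 1/4 + 0 = 1/4

H(P) = -[(1/2)·log₂(1/2) + (1/4)·log₂(1/4) + (1/4)·log₂(1/4)]
  = 0.5000 + 0.5000 + 0.5000
  = 1.5000 bits
H(Q) = -[(3/4)·log₂(3/4) + (1/4)·log₂(1/4)]
  = 0.3113 + 0.5000
  = 0.8113 bits
H(P,Q) = -[(1/2)·log₂(1/2) + (1/4)·log₂(1/4) + (1/4)·log₂(1/4)]
  = 0.5000 + 0.5000 + 0.5000
  = 1.5000 bits

I(P;Q) = H(P) + H(Q) - H(P,Q)
  = 1.5000 + 0.8113 - 1.5000
  = 0.8113 bits

I(P;Q) = 0.8113 bits > I(X;Y) = 0.0613 bits, so (P, Q) has the higher mutual information (stronger dependence).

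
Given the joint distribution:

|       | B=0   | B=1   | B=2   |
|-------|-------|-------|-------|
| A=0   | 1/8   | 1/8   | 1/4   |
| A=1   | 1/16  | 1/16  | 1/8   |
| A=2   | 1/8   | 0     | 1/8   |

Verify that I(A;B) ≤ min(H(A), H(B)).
Marginal P(A) (row sums):
  P(A=0) = 1/8 + 1/8 + 1/4 = 1/2
  P(A=1) = 1/16 + 1/16 + 1/8 = 1/4
  P(A=2) = 1/8 + 0 + 1/8 = 1/4
Marginal P(B) (column sums):
  P(B=0) = 1/8 + 1/16 + 1/8 = 5/16
  P(B=1) = 1/8 + 1/16 + 0 = 3/16
  P(B=2) = 1/4 + 1/8 + 1/8 = 1/2

H(A) = -[(1/2)·log₂(1/2) + (1/4)·log₂(1/4) + (1/4)·log₂(1/4)]
  = 0.5000 + 0.5000 + 0.5000
  = 1.5000 bits
H(B) = -[(5/16)·log₂(5/16) + (3/16)·log₂(3/16) + (1/2)·log₂(1/2)]
  = 0.5244 + 0.4528 + 0.5000
  = 1.4772 bits
H(A,B) = -[(1/8)·log₂(1/8) + (1/8)·log₂(1/8) + (1/4)·log₂(1/4) + (1/16)·log₂(1/16) + (1/16)·log₂(1/16) + (1/8)·log₂(1/8) + (1/8)·log₂(1/8) + (1/8)·log₂(1/8)]
  = 0.3750 + 0.3750 + 0.5000 + 0.2500 + 0.2500 + 0.3750 + 0.3750 + 0.3750
  = 2.8750 bits

I(A;B) = H(A) + H(B) - H(A,B)
  = 1.5000 + 1.4772 - 2.8750
  = 0.1022 bits

min(H(A), H(B)) = min(1.5000, 1.4772) = 1.4772 bits
Since 0.1022 ≤ 1.4772, the bound is satisfied ✓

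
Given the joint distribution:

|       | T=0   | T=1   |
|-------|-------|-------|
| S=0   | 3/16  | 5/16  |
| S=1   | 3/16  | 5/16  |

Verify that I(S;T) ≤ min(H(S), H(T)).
Marginal P(S) (row sums):
  P(S=0) = 3/16 + 5/16 = 1/2
  P(S=1) = 3/16 + 5/16 = 1/2
Marginal P(T) (column sums):
  P(T=0) = 3/16 + 3/16 = 3/8
  P(T=1) = 5/16 + 5/16 = 5/8

H(S) = -[(1/2)·log₂(1/2) + (1/2)·log₂(1/2)]
  = 0.5000 + 0.5000
  = 1.0000 bits
H(T) = -[(3/8)·log₂(3/8) + (5/8)·log₂(5/8)]
  = 0.5306 + 0.4238
  = 0.9544 bits
H(S,T) = -[(3/16)·log₂(3/16) + (5/16)·log₂(5/16) + (3/16)·log₂(3/16) + (5/16)·log₂(5/16)]
  = 0.4528 + 0.5244 + 0.4528 + 0.5244
  = 1.9544 bits

I(S;T) = H(S) + H(T) - H(S,T)
  = 1.0000 + 0.9544 - 1.9544
  = 0.0000 bits

min(H(S), H(T)) = min(1.0000, 0.9544) = 0.9544 bits
Since 0.0000 ≤ 0.9544, the bound is satisfied ✓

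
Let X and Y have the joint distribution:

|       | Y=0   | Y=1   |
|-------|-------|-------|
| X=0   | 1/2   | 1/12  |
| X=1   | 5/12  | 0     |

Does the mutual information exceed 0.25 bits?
Marginal P(X) (row sums):
  P(X=0) = 1/2 + 1/12 = 7/12
  P(X=1) = 5/12 + 0 = 5/12
Marginal P(Y) (column sums):
  P(Y=0) = 1/2 + 5/12 = 11/12
  P(Y=1) = 1/12 + 0 = 1/12

H(X) = -[(7/12)·log₂(7/12) + (5/12)·log₂(5/12)]
  = 0.4536 + 0.5263
  = 0.9799 bits
H(Y) = -[(11/12)·log₂(11/12) + (1/12)·log₂(1/12)]
  = 0.1151 + 0.2987
  = 0.4138 bits
H(X,Y) = -[(1/2)·log₂(1/2) + (1/12)·log₂(1/12) + (5/12)·log₂(5/12)]
  = 0.5000 + 0.2987 + 0.5263
  = 1.3250 bits

I(X;Y) = H(X) + H(Y) - H(X,Y)
  = 0.9799 + 0.4138 - 1.3250
  = 0.0687 bits

No. I(X;Y) = 0.0687 bits, which is ≤ 0.25 bits.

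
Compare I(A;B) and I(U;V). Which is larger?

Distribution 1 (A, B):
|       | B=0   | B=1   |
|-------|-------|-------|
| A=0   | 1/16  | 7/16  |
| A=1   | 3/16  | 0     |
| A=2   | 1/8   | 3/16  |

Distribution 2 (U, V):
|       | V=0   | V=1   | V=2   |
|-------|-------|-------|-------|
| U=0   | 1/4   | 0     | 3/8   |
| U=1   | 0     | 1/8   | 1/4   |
Distribution 1 (A, B):
Marginal P(A) (row sums):
  P(A=0) = 1/16 + 7/16 = 1/2
  P(A=1) = 3/16 + 0 = 3/16
  P(A=2) = 1/8 + 3/16 = 5/16
Marginal P(B) (column sums):
  P(B=0) = 1/16 + 3/16 + 1/8 = 3/8
  P(B=1) = 7/16 + 0 + 3/16 = 5/8

H(A) = -[(1/2)·log₂(1/2) + (3/16)·log₂(3/16) + (5/16)·log₂(5/16)]
  = 0.5000 + 0.4528 + 0.5244
  = 1.4772 bits
H(B) = -[(3/8)·log₂(3/8) + (5/8)·log₂(5/8)]
  = 0.5306 + 0.4238
  = 0.9544 bits
H(A,B) = -[(1/16)·log₂(1/16) + (7/16)·log₂(7/16) + (3/16)·log₂(3/16) + (1/8)·log₂(1/8) + (3/16)·log₂(3/16)]
  = 0.2500 + 0.5218 + 0.4528 + 0.3750 + 0.4528
  = 2.0524 bits

I(A;B) = H(A) + H(B) - H(A,B)
  = 1.4772 + 0.9544 - 2.0524
  = 0.3792 bits

Distribution 2 (U, V):
Marginal P(U) (row sums):
  P(U=0) = 1/4 + 0 + 3/8 = 5/8
  P(U=1) = 0 + 1/8 + 1/4 = 3/8
Marginal P(V) (column sums):
  P(V=0) = 1/4 + 0 = 1/4
  P(V=1) = 0 + 1/8 = 1/8
  P(V=2) = 3/8 + 1/4 = 5/8

H(U) = -[(5/8)·log₂(5/8) + (3/8)·log₂(3/8)]
  = 0.4238 + 0.5306
  = 0.9544 bits
H(V) = -[(1/4)·log₂(1/4) + (1/8)·log₂(1/8) + (5/8)·log₂(5/8)]
  = 0.5000 + 0.3750 + 0.4238
  = 1.2988 bits
H(U,V) = -[(1/4)·log₂(1/4) + (3/8)·log₂(3/8) + (1/8)·log₂(1/8) + (1/4)·log₂(1/4)]
  = 0.5000 + 0.5306 + 0.3750 + 0.5000
  = 1.9056 bits

I(U;V) = H(U) + H(V) - H(U,V)
  = 0.9544 + 1.2988 - 1.9056
  = 0.3476 bits

I(A;B) = 0.3792 bits > I(U;V) = 0.3476 bits, so (A, B) has the higher mutual information (stronger dependence).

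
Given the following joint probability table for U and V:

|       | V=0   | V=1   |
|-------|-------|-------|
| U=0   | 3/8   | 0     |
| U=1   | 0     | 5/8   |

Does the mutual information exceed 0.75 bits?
Marginal P(U) (row sums):
  P(U=0) = 3/8 + 0 = 3/8
  P(U=1) = 0 + 5/8 = 5/8
Marginal P(V) (column sums):
  P(V=0) = 3/8 + 0 = 3/8
  P(V=1) = 0 + 5/8 = 5/8

H(U) = -[(3/8)·log₂(3/8) + (5/8)·log₂(5/8)]
  = 0.5306 + 0.4238
  = 0.9544 bits
H(V) = -[(3/8)·log₂(3/8) + (5/8)·log₂(5/8)]
  = 0.5306 + 0.4238
  = 0.9544 bits
H(U,V) = -[(3/8)·log₂(3/8) + (5/8)·log₂(5/8)]
  = 0.5306 + 0.4238
  = 0.9544 bits

I(U;V) = H(U) + H(V) - H(U,V)
  = 0.9544 + 0.9544 - 0.9544
  = 0.9544 bits

Yes. I(U;V) = 0.9544 bits, which is > 0.75 bits.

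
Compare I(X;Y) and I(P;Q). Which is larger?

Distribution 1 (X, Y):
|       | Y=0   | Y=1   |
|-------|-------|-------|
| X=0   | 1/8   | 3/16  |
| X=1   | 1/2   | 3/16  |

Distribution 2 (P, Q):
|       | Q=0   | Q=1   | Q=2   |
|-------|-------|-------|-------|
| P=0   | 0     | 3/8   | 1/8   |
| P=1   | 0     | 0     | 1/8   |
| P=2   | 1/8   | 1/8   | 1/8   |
Distribution 1 (X, Y):
Marginal P(X) (row sums):
  P(X=0) = 1/8 + 3/16 = 5/16
  P(X=1) = 1/2 + 3/16 = 11/16
Marginal P(Y) (column sums):
  P(Y=0) = 1/8 + 1/2 = 5/8
  P(Y=1) = 3/16 + 3/16 = 3/8

H(X) = -[(5/16)·log₂(5/16) + (11/16)·log₂(11/16)]
  = 0.5244 + 0.3716
  = 0.8960 bits
H(Y) = -[(5/8)·log₂(5/8) + (3/8)·log₂(3/8)]
  = 0.4238 + 0.5306
  = 0.9544 bits
H(X,Y) = -[(1/8)·log₂(1/8) + (3/16)·log₂(3/16) + (1/2)·log₂(1/2) + (3/16)·log₂(3/16)]
  = 0.3750 + 0.4528 + 0.5000 + 0.4528
  = 1.7806 bits

I(X;Y) = H(X) + H(Y) - H(X,Y)
  = 0.8960 + 0.9544 - 1.7806
  = 0.0698 bits

Distribution 2 (P, Q):
Marginal P(P) (row sums):
  P(P=0) = 0 + 3/8 + 1/8 = 1/2
  P(P=1) = 0 + 0 + 1/8 = 1/8
  P(P=2) = 1/8 + 1/8 + 1/8 = 3/8
Marginal P(Q) (column sums):
  P(Q=0) = 0 + 0 + 1/8 = 1/8
  P(Q=1) = 3/8 + 0 + 1/8 = 1/2
  P(Q=2) = 1/8 + 1/8 + 1/8 = 3/8

H(P) = -[(1/2)·log₂(1/2) + (1/8)·log₂(1/8) + (3/8)·log₂(3/8)]
  = 0.5000 + 0.3750 + 0.5306
  = 1.4056 bits
H(Q) = -[(1/8)·log₂(1/8) + (1/2)·log₂(1/2) + (3/8)·log₂(3/8)]
  = 0.3750 + 0.5000 + 0.5306
  = 1.4056 bits
H(P,Q) = -[(3/8)·log₂(3/8) + (1/8)·log₂(1/8) + (1/8)·log₂(1/8) + (1/8)·log₂(1/8) + (1/8)·log₂(1/8) + (1/8)·log₂(1/8)]
  = 0.5306 + 0.3750 + 0.3750 + 0.3750 + 0.3750 + 0.3750
  = 2.4056 bits

I(P;Q) = H(P) + H(Q) - H(P,Q)
  = 1.4056 + 1.4056 - 2.4056
  = 0.4056 bits

I(P;Q) = 0.4056 bits > I(X;Y) = 0.0698 bits, so (P, Q) has the higher mutual information (stronger dependence).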